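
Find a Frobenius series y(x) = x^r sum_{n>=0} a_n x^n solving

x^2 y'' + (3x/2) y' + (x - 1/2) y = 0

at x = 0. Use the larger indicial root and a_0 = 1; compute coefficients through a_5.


Write in Frobenius form y'' + (p(x)/x) y' + (q(x)/x^2) y = 0:
  p(x) = 3/2,  q(x) = x - 1/2.
Indicial equation: r(r-1) + (3/2) r + (-1/2) = 0 -> roots r_1 = 1/2, r_2 = -1.
Take r = r_1 = 1/2. Let y(x) = x^r sum_{n>=0} a_n x^n with a_0 = 1.
Substitute y = x^r sum a_n x^n and match x^{r+n}. The recurrence is
  D(n) a_n + 1 a_{n-1} = 0,  where D(n) = (r+n)(r+n-1) + (3/2)(r+n) + (-1/2).
  a_n = -1 / D(n) * a_{n-1}.
Since the indicial polynomial factors as (r - r_1)(r - r_2), D(n) = (r_1 + n - r_1)(r_1 + n - r_2) = n(n + 3/2).
Evaluating step by step (a_0 = 1):
  n = 1: D(1) = 1(1 + 3/2) = 5/2; numerator = -1(1) = -1; a_1 = (-1)/(5/2) = -2/5
  n = 2: D(2) = 2(2 + 3/2) = 7; numerator = -1(-2/5) = 2/5; a_2 = (2/5)/(7) = 2/35
  n = 3: D(3) = 3(3 + 3/2) = 27/2; numerator = -1(2/35) = -2/35; a_3 = (-2/35)/(27/2) = -4/945
  n = 4: D(4) = 4(4 + 3/2) = 22; numerator = -1(-4/945) = 4/945; a_4 = (4/945)/(22) = 2/10395
  n = 5: D(5) = 5(5 + 3/2) = 65/2; numerator = -1(2/10395) = -2/10395; a_5 = (-2/10395)/(65/2) = -4/675675

r = 1/2; a_0 = 1; a_1 = -2/5; a_2 = 2/35; a_3 = -4/945; a_4 = 2/10395; a_5 = -4/675675


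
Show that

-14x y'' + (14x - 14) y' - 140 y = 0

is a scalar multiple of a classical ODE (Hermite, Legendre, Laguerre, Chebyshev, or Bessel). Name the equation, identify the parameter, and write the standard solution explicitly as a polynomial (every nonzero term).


All three coefficients share the factor -14; dividing through by -14 gives  x y'' + (1 - x) y' + 10 y = 0.
This matches the Laguerre equation x y'' + (1 - x) y' + n y = 0 with n = 10; the polynomial solution is L_10(x).
With y = sum_k a_k x^k, matching x^k gives (k+1)k a_{k+1} + (k+1) a_{k+1} - k a_k + n a_k = 0, i.e. (k+1)^2 a_{k+1} = (k - n) a_k = (k - 10) a_k. The right side vanishes at k = 10, so the series terminates at degree 10.
Standard normalization L_n(0) = 1 gives a_0 = 1. Work upward with a_{k+1} = (k - 10) a_k / (k+1)^2:
  a_1 = (0 - 10)(1) / 1^2 = -10/1 = -10
  a_2 = (1 - 10)(-10) / 2^2 = 90/4 = 45/2
  a_3 = (2 - 10)(45/2) / 3^2 = -180/9 = -20
  a_4 = (3 - 10)(-20) / 4^2 = 140/16 = 35/4
  a_5 = (4 - 10)(35/4) / 5^2 = (-105/2)/25 = -21/10
  a_6 = (5 - 10)(-21/10) / 6^2 = (21/2)/36 = 7/24
  a_7 = (6 - 10)(7/24) / 7^2 = (-7/6)/49 = -1/42
  a_8 = (7 - 10)(-1/42) / 8^2 = (1/14)/64 = 1/896
  a_9 = (8 - 10)(1/896) / 9^2 = (-1/448)/81 = -1/36288
  a_10 = (9 - 10)(-1/36288) / 10^2 = (1/36288)/100 = 1/3628800
Hence L_10(x) = x^10/3628800 - x^9/36288 + x^8/896 - x^7/42 + 7 x^6/24 - 21 x^5/10 + 35 x^4/4 - 20 x^3 + 45 x^2/2 - 10 x + 1.

L_10(x); series = x^10/3628800 - x^9/36288 + x^8/896 - x^7/42 + 7 x^6/24 - 21 x^5/10 + 35 x^4/4 - 20 x^3 + 45 x^2/2 - 10 x + 1


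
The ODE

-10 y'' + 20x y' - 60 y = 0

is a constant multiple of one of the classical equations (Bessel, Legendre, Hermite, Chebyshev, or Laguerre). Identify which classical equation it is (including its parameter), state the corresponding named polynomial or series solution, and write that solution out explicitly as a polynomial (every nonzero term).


All three coefficients share the factor -10; dividing through by -10 gives  y'' - 2x y' + 6 y = 0.
This matches the Hermite equation y'' - 2x y' + 2n y = 0 with 2n = 6, so n = 3; the polynomial solution is H_3(x).
With y = sum_k a_k x^k, matching x^k gives (k+2)(k+1) a_{k+2} = 2(k - n) a_k = 2(k - 3) a_k. The right side vanishes at k = 3, so the series with the parity of 3 terminates at degree 3.
Standard normalization: leading coefficient of H_n is 2^n, so a_3 = 2^3 = 8. Work downward with a_k = (k+1)(k+2) a_{k+2} / (2(k - n)):
  a_1 = (2)(3)(8) / (2(1 - 3)) = 48/(-4) = -12
Hence H_3(x) = 8 x^3 - 12 x.

H_3(x); series = 8 x^3 - 12 x


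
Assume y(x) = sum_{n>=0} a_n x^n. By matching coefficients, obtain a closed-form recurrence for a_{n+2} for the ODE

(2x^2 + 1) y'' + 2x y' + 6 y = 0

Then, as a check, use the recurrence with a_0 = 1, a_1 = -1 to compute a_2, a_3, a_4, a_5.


Substitute y = sum_n a_n x^n.
(1 + 2 x^2) y'' contributes (n+2)(n+1) a_{n+2} + 2 n(n-1) a_n at x^n.
2 x y'(x) contributes 2 n a_n at x^n.
6 y(x) contributes 6 a_n at x^n.
Matching x^n: (n+2)(n+1) a_{n+2} + (2 n(n-1) + 2 n + 6) a_n = 0.
Thus a_{n+2} = (-2 n(n-1) - 2 n - 6) / ((n+1)(n+2)) * a_n.

Check with a_0 = 1, a_1 = -1 (apply the recurrence for n = 0, 1, 2, 3): a_0 = 1, a_1 = -1, a_2 = -3, a_3 = 4/3, a_4 = 7/2, a_5 = -8/5.

a_(n+2) = (-2 n(n-1) - 2 n - 6) / ((n+1)(n+2)) * a_n; check: a_0 = 1, a_1 = -1, a_2 = -3, a_3 = 4/3, a_4 = 7/2, a_5 = -8/5


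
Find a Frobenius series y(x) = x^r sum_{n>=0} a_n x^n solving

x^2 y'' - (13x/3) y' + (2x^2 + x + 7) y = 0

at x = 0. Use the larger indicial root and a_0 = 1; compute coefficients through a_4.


Write in Frobenius form y'' + (p(x)/x) y' + (q(x)/x^2) y = 0:
  p(x) = -13/3,  q(x) = 2x^2 + x + 7.
Indicial equation: r(r-1) + (-13/3) r + (7) = 0 -> roots r_1 = 3, r_2 = 7/3.
Take r = r_1 = 3. Let y(x) = x^r sum_{n>=0} a_n x^n with a_0 = 1.
Substitute y = x^r sum a_n x^n and match x^{r+n}. The recurrence is
  D(n) a_n + 1 a_{n-1} + 2 a_{n-2} = 0,  where D(n) = (r+n)(r+n-1) + (-13/3)(r+n) + (7).
  a_n = [-1 a_{n-1} - 2 a_{n-2}] / D(n).
Since the indicial polynomial factors as (r - r_1)(r - r_2), D(n) = (r_1 + n - r_1)(r_1 + n - r_2) = n(n + 2/3).
Evaluating step by step (a_0 = 1):
  n = 1: D(1) = 1(1 + 2/3) = 5/3; numerator = -1(1) = -1; a_1 = (-1)/(5/3) = -3/5
  n = 2: D(2) = 2(2 + 2/3) = 16/3; numerator = -1(-3/5) - 2(1) = -7/5; a_2 = (-7/5)/(16/3) = -21/80
  n = 3: D(3) = 3(3 + 2/3) = 11; numerator = -1(-21/80) - 2(-3/5) = 117/80; a_3 = (117/80)/(11) = 117/880
  n = 4: D(4) = 4(4 + 2/3) = 56/3; numerator = -1(117/880) - 2(-21/80) = 69/176; a_4 = (69/176)/(56/3) = 207/9856

r = 3; a_0 = 1; a_1 = -3/5; a_2 = -21/80; a_3 = 117/880; a_4 = 207/9856


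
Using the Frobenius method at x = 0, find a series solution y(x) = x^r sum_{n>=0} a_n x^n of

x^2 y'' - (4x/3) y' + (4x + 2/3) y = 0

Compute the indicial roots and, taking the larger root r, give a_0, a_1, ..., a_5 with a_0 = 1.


Write in Frobenius form y'' + (p(x)/x) y' + (q(x)/x^2) y = 0:
  p(x) = -4/3,  q(x) = 4x + 2/3.
Indicial equation: r(r-1) + (-4/3) r + (2/3) = 0 -> roots r_1 = 2, r_2 = 1/3.
Take r = r_1 = 2. Let y(x) = x^r sum_{n>=0} a_n x^n with a_0 = 1.
Substitute y = x^r sum a_n x^n and match x^{r+n}. The recurrence is
  D(n) a_n + 4 a_{n-1} = 0,  where D(n) = (r+n)(r+n-1) + (-4/3)(r+n) + (2/3).
  a_n = -4 / D(n) * a_{n-1}.
Since the indicial polynomial factors as (r - r_1)(r - r_2), D(n) = (r_1 + n - r_1)(r_1 + n - r_2) = n(n + 5/3).
Evaluating step by step (a_0 = 1):
  n = 1: D(1) = 1(1 + 5/3) = 8/3; numerator = -4(1) = -4; a_1 = (-4)/(8/3) = -3/2
  n = 2: D(2) = 2(2 + 5/3) = 22/3; numerator = -4(-3/2) = 6; a_2 = (6)/(22/3) = 9/11
  n = 3: D(3) = 3(3 + 5/3) = 14; numerator = -4(9/11) = -36/11; a_3 = (-36/11)/(14) = -18/77
  n = 4: D(4) = 4(4 + 5/3) = 68/3; numerator = -4(-18/77) = 72/77; a_4 = (72/77)/(68/3) = 54/1309
  n = 5: D(5) = 5(5 + 5/3) = 100/3; numerator = -4(54/1309) = -216/1309; a_5 = (-216/1309)/(100/3) = -162/32725

r = 2; a_0 = 1; a_1 = -3/2; a_2 = 9/11; a_3 = -18/77; a_4 = 54/1309; a_5 = -162/32725


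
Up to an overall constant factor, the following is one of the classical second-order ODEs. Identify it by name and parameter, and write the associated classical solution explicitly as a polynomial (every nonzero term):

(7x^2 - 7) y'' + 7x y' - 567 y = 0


All three coefficients share the factor -7; dividing through by -7 gives  (1 - x^2) y'' - x y' + 81 y = 0.
This matches the Chebyshev equation (1 - x^2) y'' - x y' + n^2 y = 0 (note the -x y' term, not -2x y') with n^2 = 81, so n = 9; the polynomial solution is T_9(x).
With y = sum_k a_k x^k, matching x^k gives (k+2)(k+1) a_{k+2} = (k^2 - n^2) a_k = (k - 9)(k + 9) a_k. The right side vanishes at k = 9, so the series with the parity of 9 terminates at degree 9.
Standard normalization: leading coefficient of T_n is 2^(n-1), so a_9 = 2^8 = 256. Work downward with a_k = (k+1)(k+2) a_{k+2} / ((k - 9)(k + 9)):
  a_7 = (8)(9)(256) / ((7 - 9)(7 + 9)) = 18432/(-32) = -576
  a_5 = (6)(7)(-576) / ((5 - 9)(5 + 9)) = -24192/(-56) = 432
  a_3 = (4)(5)(432) / ((3 - 9)(3 + 9)) = 8640/(-72) = -120
  a_1 = (2)(3)(-120) / ((1 - 9)(1 + 9)) = -720/(-80) = 9
Hence T_9(x) = 256 x^9 - 576 x^7 + 432 x^5 - 120 x^3 + 9 x.

T_9(x); series = 256 x^9 - 576 x^7 + 432 x^5 - 120 x^3 + 9 x


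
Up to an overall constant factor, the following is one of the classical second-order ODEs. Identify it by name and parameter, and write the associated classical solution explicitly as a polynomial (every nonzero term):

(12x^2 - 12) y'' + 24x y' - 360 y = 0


All three coefficients share the factor -12; dividing through by -12 gives  (1 - x^2) y'' - 2x y' + 30 y = 0.
This matches the Legendre equation (1 - x^2) y'' - 2x y' + n(n+1) y = 0 (note the -2x y' term) with n(n+1) = 30, so n = 5; the polynomial solution is P_5(x).
With y = sum_k a_k x^k, matching x^k gives (k+2)(k+1) a_{k+2} = [k(k+1) - n(n+1)] a_k = (k - 5)(k + 6) a_k. The right side vanishes at k = 5, so the series with the parity of 5 terminates at degree 5.
Standard normalization (P_n(1) = 1): leading coefficient (2n)!/(2^n (n!)^2) = 3628800/(32*14400) = 63/8, so a_5 = 63/8. Work downward with a_k = (k+1)(k+2) a_{k+2} / ((k - 5)(k + 6)):
  a_3 = (4)(5)(63/8) / ((3 - 5)(3 + 6)) = (315/2)/(-18) = -35/4
  a_1 = (2)(3)(-35/4) / ((1 - 5)(1 + 6)) = (-105/2)/(-28) = 15/8
Hence P_5(x) = 63 x^5/8 - 35 x^3/4 + 15 x/8.

P_5(x); series = 63 x^5/8 - 35 x^3/4 + 15 x/8


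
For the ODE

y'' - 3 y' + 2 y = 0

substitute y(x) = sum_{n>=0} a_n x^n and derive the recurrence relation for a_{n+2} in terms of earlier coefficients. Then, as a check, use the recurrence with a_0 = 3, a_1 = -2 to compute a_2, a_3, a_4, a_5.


Substitute y = sum_n a_n x^n.
y''(x) has coefficient (n+2)(n+1) a_{n+2} at x^n;
-3 y'(x) has coefficient -3 (n+1) a_{n+1} at x^n;
2 y(x) has coefficient 2 a_n at x^n.
Matching x^n: (n+2)(n+1) a_{n+2} - 3 (n+1) a_{n+1} + 2 a_n = 0.
Thus a_{n+2} = [3 (n+1) a_{n+1} - 2 a_n] / ((n+1)(n+2)).

Check with a_0 = 3, a_1 = -2 (apply the recurrence for n = 0, 1, 2, 3): a_0 = 3, a_1 = -2, a_2 = -6, a_3 = -16/3, a_4 = -3, a_5 = -19/15.

a_(n+2) = [3 (n+1) a_(n+1) - 2 a_n] / ((n+1)(n+2)); check: a_0 = 3, a_1 = -2, a_2 = -6, a_3 = -16/3, a_4 = -3, a_5 = -19/15


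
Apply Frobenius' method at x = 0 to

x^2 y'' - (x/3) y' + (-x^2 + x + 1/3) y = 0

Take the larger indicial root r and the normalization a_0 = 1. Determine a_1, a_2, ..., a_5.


Write in Frobenius form y'' + (p(x)/x) y' + (q(x)/x^2) y = 0:
  p(x) = -1/3,  q(x) = -x^2 + x + 1/3.
Indicial equation: r(r-1) + (-1/3) r + (1/3) = 0 -> roots r_1 = 1, r_2 = 1/3.
Take r = r_1 = 1. Let y(x) = x^r sum_{n>=0} a_n x^n with a_0 = 1.
Substitute y = x^r sum a_n x^n and match x^{r+n}. The recurrence is
  D(n) a_n + 1 a_{n-1} - 1 a_{n-2} = 0,  where D(n) = (r+n)(r+n-1) + (-1/3)(r+n) + (1/3).
  a_n = [-1 a_{n-1} + 1 a_{n-2}] / D(n).
Since the indicial polynomial factors as (r - r_1)(r - r_2), D(n) = (r_1 + n - r_1)(r_1 + n - r_2) = n(n + 2/3).
Evaluating step by step (a_0 = 1):
  n = 1: D(1) = 1(1 + 2/3) = 5/3; numerator = -1(1) = -1; a_1 = (-1)/(5/3) = -3/5
  n = 2: D(2) = 2(2 + 2/3) = 16/3; numerator = -1(-3/5) + 1(1) = 8/5; a_2 = (8/5)/(16/3) = 3/10
  n = 3: D(3) = 3(3 + 2/3) = 11; numerator = -1(3/10) + 1(-3/5) = -9/10; a_3 = (-9/10)/(11) = -9/110
  n = 4: D(4) = 4(4 + 2/3) = 56/3; numerator = -1(-9/110) + 1(3/10) = 21/55; a_4 = (21/55)/(56/3) = 9/440
  n = 5: D(5) = 5(5 + 2/3) = 85/3; numerator = -1(9/440) + 1(-9/110) = -9/88; a_5 = (-9/88)/(85/3) = -27/7480

r = 1; a_0 = 1; a_1 = -3/5; a_2 = 3/10; a_3 = -9/110; a_4 = 9/440; a_5 = -27/7480


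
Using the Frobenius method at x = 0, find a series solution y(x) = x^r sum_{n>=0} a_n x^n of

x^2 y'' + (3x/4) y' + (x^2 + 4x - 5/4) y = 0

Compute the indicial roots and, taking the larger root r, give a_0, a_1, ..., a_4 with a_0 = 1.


Write in Frobenius form y'' + (p(x)/x) y' + (q(x)/x^2) y = 0:
  p(x) = 3/4,  q(x) = x^2 + 4x - 5/4.
Indicial equation: r(r-1) + (3/4) r + (-5/4) = 0 -> roots r_1 = 5/4, r_2 = -1.
Take r = r_1 = 5/4. Let y(x) = x^r sum_{n>=0} a_n x^n with a_0 = 1.
Substitute y = x^r sum a_n x^n and match x^{r+n}. The recurrence is
  D(n) a_n + 4 a_{n-1} + 1 a_{n-2} = 0,  where D(n) = (r+n)(r+n-1) + (3/4)(r+n) + (-5/4).
  a_n = [-4 a_{n-1} - 1 a_{n-2}] / D(n).
Since the indicial polynomial factors as (r - r_1)(r - r_2), D(n) = (r_1 + n - r_1)(r_1 + n - r_2) = n(n + 9/4).
Evaluating step by step (a_0 = 1):
  n = 1: D(1) = 1(1 + 9/4) = 13/4; numerator = -4(1) = -4; a_1 = (-4)/(13/4) = -16/13
  n = 2: D(2) = 2(2 + 9/4) = 17/2; numerator = -4(-16/13) - 1(1) = 51/13; a_2 = (51/13)/(17/2) = 6/13
  n = 3: D(3) = 3(3 + 9/4) = 63/4; numerator = -4(6/13) - 1(-16/13) = -8/13; a_3 = (-8/13)/(63/4) = -32/819
  n = 4: D(4) = 4(4 + 9/4) = 25; numerator = -4(-32/819) - 1(6/13) = -250/819; a_4 = (-250/819)/(25) = -10/819

r = 5/4; a_0 = 1; a_1 = -16/13; a_2 = 6/13; a_3 = -32/819; a_4 = -10/819


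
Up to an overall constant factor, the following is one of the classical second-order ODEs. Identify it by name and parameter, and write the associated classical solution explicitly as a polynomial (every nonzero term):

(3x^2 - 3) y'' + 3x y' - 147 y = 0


All three coefficients share the factor -3; dividing through by -3 gives  (1 - x^2) y'' - x y' + 49 y = 0.
This matches the Chebyshev equation (1 - x^2) y'' - x y' + n^2 y = 0 (note the -x y' term, not -2x y') with n^2 = 49, so n = 7; the polynomial solution is T_7(x).
With y = sum_k a_k x^k, matching x^k gives (k+2)(k+1) a_{k+2} = (k^2 - n^2) a_k = (k - 7)(k + 7) a_k. The right side vanishes at k = 7, so the series with the parity of 7 terminates at degree 7.
Standard normalization: leading coefficient of T_n is 2^(n-1), so a_7 = 2^6 = 64. Work downward with a_k = (k+1)(k+2) a_{k+2} / ((k - 7)(k + 7)):
  a_5 = (6)(7)(64) / ((5 - 7)(5 + 7)) = 2688/(-24) = -112
  a_3 = (4)(5)(-112) / ((3 - 7)(3 + 7)) = -2240/(-40) = 56
  a_1 = (2)(3)(56) / ((1 - 7)(1 + 7)) = 336/(-48) = -7
Hence T_7(x) = 64 x^7 - 112 x^5 + 56 x^3 - 7 x.

T_7(x); series = 64 x^7 - 112 x^5 + 56 x^3 - 7 x


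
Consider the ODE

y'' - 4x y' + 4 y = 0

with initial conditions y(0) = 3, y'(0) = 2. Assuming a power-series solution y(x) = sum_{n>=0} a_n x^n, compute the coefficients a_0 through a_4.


Ansatz: y(x) = sum_{n>=0} a_n x^n, so y'(x) = sum_{n>=1} n a_n x^(n-1) and y''(x) = sum_{n>=2} n(n-1) a_n x^(n-2).
Substitute into P(x) y'' + Q(x) y' + R(x) y = 0 with P(x) = 1, Q(x) = -4x, R(x) = 4, and match powers of x.
Initial conditions: a_0 = 3, a_1 = 2.
Setting the coefficient of each power of x to zero and solving order by order (substituting the coefficients already found):
  x^0: 2 a_2 + 4 a_0 = 0  ->  2 a_2 = -4 a_0 = -12  ->  a_2 = -6
  x^1: 6 a_3 = 0  ->  a_3 = 0
  x^2: 12 a_4 - 4 a_2 = 0  ->  12 a_4 = 4 a_2 = -24  ->  a_4 = -2
Truncated series: y(x) = 3 + 2 x - 6 x^2 - 2 x^4 + O(x^5).

a_0 = 3; a_1 = 2; a_2 = -6; a_3 = 0; a_4 = -2


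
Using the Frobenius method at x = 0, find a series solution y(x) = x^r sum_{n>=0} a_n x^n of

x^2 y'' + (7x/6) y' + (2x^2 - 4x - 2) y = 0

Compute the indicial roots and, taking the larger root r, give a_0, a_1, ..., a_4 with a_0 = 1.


Write in Frobenius form y'' + (p(x)/x) y' + (q(x)/x^2) y = 0:
  p(x) = 7/6,  q(x) = 2x^2 - 4x - 2.
Indicial equation: r(r-1) + (7/6) r + (-2) = 0 -> roots r_1 = 4/3, r_2 = -3/2.
Take r = r_1 = 4/3. Let y(x) = x^r sum_{n>=0} a_n x^n with a_0 = 1.
Substitute y = x^r sum a_n x^n and match x^{r+n}. The recurrence is
  D(n) a_n - 4 a_{n-1} + 2 a_{n-2} = 0,  where D(n) = (r+n)(r+n-1) + (7/6)(r+n) + (-2).
  a_n = [4 a_{n-1} - 2 a_{n-2}] / D(n).
Since the indicial polynomial factors as (r - r_1)(r - r_2), D(n) = (r_1 + n - r_1)(r_1 + n - r_2) = n(n + 17/6).
Evaluating step by step (a_0 = 1):
  n = 1: D(1) = 1(1 + 17/6) = 23/6; numerator = 4(1) = 4; a_1 = (4)/(23/6) = 24/23
  n = 2: D(2) = 2(2 + 17/6) = 29/3; numerator = 4(24/23) - 2(1) = 50/23; a_2 = (50/23)/(29/3) = 150/667
  n = 3: D(3) = 3(3 + 17/6) = 35/2; numerator = 4(150/667) - 2(24/23) = -792/667; a_3 = (-792/667)/(35/2) = -1584/23345
  n = 4: D(4) = 4(4 + 17/6) = 82/3; numerator = 4(-1584/23345) - 2(150/667) = -732/1015; a_4 = (-732/1015)/(82/3) = -1098/41615

r = 4/3; a_0 = 1; a_1 = 24/23; a_2 = 150/667; a_3 = -1584/23345; a_4 = -1098/41615


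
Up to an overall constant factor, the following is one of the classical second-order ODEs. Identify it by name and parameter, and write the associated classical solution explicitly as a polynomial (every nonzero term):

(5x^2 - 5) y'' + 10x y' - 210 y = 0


All three coefficients share the factor -5; dividing through by -5 gives  (1 - x^2) y'' - 2x y' + 42 y = 0.
This matches the Legendre equation (1 - x^2) y'' - 2x y' + n(n+1) y = 0 (note the -2x y' term) with n(n+1) = 42, so n = 6; the polynomial solution is P_6(x).
With y = sum_k a_k x^k, matching x^k gives (k+2)(k+1) a_{k+2} = [k(k+1) - n(n+1)] a_k = (k - 6)(k + 7) a_k. The right side vanishes at k = 6, so the series with the parity of 6 terminates at degree 6.
Standard normalization (P_n(1) = 1): leading coefficient (2n)!/(2^n (n!)^2) = 479001600/(64*518400) = 231/16, so a_6 = 231/16. Work downward with a_k = (k+1)(k+2) a_{k+2} / ((k - 6)(k + 7)):
  a_4 = (5)(6)(231/16) / ((4 - 6)(4 + 7)) = (3465/8)/(-22) = -315/16
  a_2 = (3)(4)(-315/16) / ((2 - 6)(2 + 7)) = (-945/4)/(-36) = 105/16
  a_0 = (1)(2)(105/16) / ((0 - 6)(0 + 7)) = (105/8)/(-42) = -5/16
Hence P_6(x) = 231 x^6/16 - 315 x^4/16 + 105 x^2/16 - 5/16.

P_6(x); series = 231 x^6/16 - 315 x^4/16 + 105 x^2/16 - 5/16


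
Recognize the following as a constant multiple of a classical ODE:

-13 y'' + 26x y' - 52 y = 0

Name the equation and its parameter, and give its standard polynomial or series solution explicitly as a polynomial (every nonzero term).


All three coefficients share the factor -13; dividing through by -13 gives  y'' - 2x y' + 4 y = 0.
This matches the Hermite equation y'' - 2x y' + 2n y = 0 with 2n = 4, so n = 2; the polynomial solution is H_2(x).
With y = sum_k a_k x^k, matching x^k gives (k+2)(k+1) a_{k+2} = 2(k - n) a_k = 2(k - 2) a_k. The right side vanishes at k = 2, so the series with the parity of 2 terminates at degree 2.
Standard normalization: leading coefficient of H_n is 2^n, so a_2 = 2^2 = 4. Work downward with a_k = (k+1)(k+2) a_{k+2} / (2(k - n)):
  a_0 = (1)(2)(4) / (2(0 - 2)) = 8/(-4) = -2
Hence H_2(x) = 4 x^2 - 2.

H_2(x); series = 4 x^2 - 2


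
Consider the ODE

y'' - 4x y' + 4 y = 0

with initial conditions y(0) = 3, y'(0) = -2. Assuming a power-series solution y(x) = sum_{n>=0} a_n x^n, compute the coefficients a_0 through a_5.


Ansatz: y(x) = sum_{n>=0} a_n x^n, so y'(x) = sum_{n>=1} n a_n x^(n-1) and y''(x) = sum_{n>=2} n(n-1) a_n x^(n-2).
Substitute into P(x) y'' + Q(x) y' + R(x) y = 0 with P(x) = 1, Q(x) = -4x, R(x) = 4, and match powers of x.
Initial conditions: a_0 = 3, a_1 = -2.
Setting the coefficient of each power of x to zero and solving order by order (substituting the coefficients already found):
  x^0: 2 a_2 + 4 a_0 = 0  ->  2 a_2 = -4 a_0 = -12  ->  a_2 = -6
  x^1: 6 a_3 = 0  ->  a_3 = 0
  x^2: 12 a_4 - 4 a_2 = 0  ->  12 a_4 = 4 a_2 = -24  ->  a_4 = -2
  x^3: 20 a_5 - 8 a_3 = 0  ->  20 a_5 = 8 a_3 = 0  ->  a_5 = 0
Truncated series: y(x) = 3 - 2 x - 6 x^2 - 2 x^4 + O(x^6).

a_0 = 3; a_1 = -2; a_2 = -6; a_3 = 0; a_4 = -2; a_5 = 0


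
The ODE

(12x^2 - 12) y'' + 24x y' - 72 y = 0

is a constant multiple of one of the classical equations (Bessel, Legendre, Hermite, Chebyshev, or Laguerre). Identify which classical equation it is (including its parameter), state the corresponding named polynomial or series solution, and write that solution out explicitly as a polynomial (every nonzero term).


All three coefficients share the factor -12; dividing through by -12 gives  (1 - x^2) y'' - 2x y' + 6 y = 0.
This matches the Legendre equation (1 - x^2) y'' - 2x y' + n(n+1) y = 0 (note the -2x y' term) with n(n+1) = 6, so n = 2; the polynomial solution is P_2(x).
With y = sum_k a_k x^k, matching x^k gives (k+2)(k+1) a_{k+2} = [k(k+1) - n(n+1)] a_k = (k - 2)(k + 3) a_k. The right side vanishes at k = 2, so the series with the parity of 2 terminates at degree 2.
Standard normalization (P_n(1) = 1): leading coefficient (2n)!/(2^n (n!)^2) = 24/(4*4) = 3/2, so a_2 = 3/2. Work downward with a_k = (k+1)(k+2) a_{k+2} / ((k - 2)(k + 3)):
  a_0 = (1)(2)(3/2) / ((0 - 2)(0 + 3)) = 3/(-6) = -1/2
Hence P_2(x) = 3 x^2/2 - 1/2.

P_2(x); series = 3 x^2/2 - 1/2


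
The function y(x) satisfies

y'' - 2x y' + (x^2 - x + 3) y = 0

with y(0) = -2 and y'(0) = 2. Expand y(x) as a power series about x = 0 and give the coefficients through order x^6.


Ansatz: y(x) = sum_{n>=0} a_n x^n, so y'(x) = sum_{n>=1} n a_n x^(n-1) and y''(x) = sum_{n>=2} n(n-1) a_n x^(n-2).
Substitute into P(x) y'' + Q(x) y' + R(x) y = 0 with P(x) = 1, Q(x) = -2x, R(x) = x^2 - x + 3, and match powers of x.
Initial conditions: a_0 = -2, a_1 = 2.
Setting the coefficient of each power of x to zero and solving order by order (substituting the coefficients already found):
  x^0: 2 a_2 + 3 a_0 = 0  ->  2 a_2 = -3 a_0 = 6  ->  a_2 = 3
  x^1: 6 a_3 + a_1 - a_0 = 0  ->  6 a_3 = -a_1 + a_0 = -4  ->  a_3 = -2/3
  x^2: 12 a_4 - a_2 - a_1 + a_0 = 0  ->  12 a_4 = a_2 + a_1 - a_0 = 7  ->  a_4 = 7/12
  x^3: 20 a_5 - 3 a_3 - a_2 + a_1 = 0  ->  20 a_5 = 3 a_3 + a_2 - a_1 = -1  ->  a_5 = -1/20
  x^4: 30 a_6 - 5 a_4 - a_3 + a_2 = 0  ->  30 a_6 = 5 a_4 + a_3 - a_2 = -3/4  ->  a_6 = -1/40
Truncated series: y(x) = -2 + 2 x + 3 x^2 - (2/3) x^3 + (7/12) x^4 - (1/20) x^5 - (1/40) x^6 + O(x^7).

a_0 = -2; a_1 = 2; a_2 = 3; a_3 = -2/3; a_4 = 7/12; a_5 = -1/20; a_6 = -1/40


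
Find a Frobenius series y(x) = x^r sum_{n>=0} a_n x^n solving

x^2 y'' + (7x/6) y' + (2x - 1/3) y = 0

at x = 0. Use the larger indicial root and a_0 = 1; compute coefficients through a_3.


Write in Frobenius form y'' + (p(x)/x) y' + (q(x)/x^2) y = 0:
  p(x) = 7/6,  q(x) = 2x - 1/3.
Indicial equation: r(r-1) + (7/6) r + (-1/3) = 0 -> roots r_1 = 1/2, r_2 = -2/3.
Take r = r_1 = 1/2. Let y(x) = x^r sum_{n>=0} a_n x^n with a_0 = 1.
Substitute y = x^r sum a_n x^n and match x^{r+n}. The recurrence is
  D(n) a_n + 2 a_{n-1} = 0,  where D(n) = (r+n)(r+n-1) + (7/6)(r+n) + (-1/3).
  a_n = -2 / D(n) * a_{n-1}.
Since the indicial polynomial factors as (r - r_1)(r - r_2), D(n) = (r_1 + n - r_1)(r_1 + n - r_2) = n(n + 7/6).
Evaluating step by step (a_0 = 1):
  n = 1: D(1) = 1(1 + 7/6) = 13/6; numerator = -2(1) = -2; a_1 = (-2)/(13/6) = -12/13
  n = 2: D(2) = 2(2 + 7/6) = 19/3; numerator = -2(-12/13) = 24/13; a_2 = (24/13)/(19/3) = 72/247
  n = 3: D(3) = 3(3 + 7/6) = 25/2; numerator = -2(72/247) = -144/247; a_3 = (-144/247)/(25/2) = -288/6175

r = 1/2; a_0 = 1; a_1 = -12/13; a_2 = 72/247; a_3 = -288/6175


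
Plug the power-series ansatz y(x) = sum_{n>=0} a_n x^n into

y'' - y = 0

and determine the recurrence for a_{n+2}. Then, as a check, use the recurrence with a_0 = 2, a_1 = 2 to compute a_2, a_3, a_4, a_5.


Substitute y = sum_n a_n x^n into y'' + (const) y = 0.
y''(x) = sum_{n>=0} (n+2)(n+1) a_{n+2} x^n.
The ODE becomes sum_n [(n+2)(n+1) a_{n+2} - 1 a_n] x^n = 0.
Setting each coefficient to zero gives the recurrence:
  (n+2)(n+1) a_{n+2} - 1 a_n = 0,
  a_{n+2} = 1 / ((n+1)(n+2)) a_n.

Check with a_0 = 2, a_1 = 2 (apply the recurrence for n = 0, 1, 2, 3): a_0 = 2, a_1 = 2, a_2 = 1, a_3 = 1/3, a_4 = 1/12, a_5 = 1/60.

a_{n+2} = 1/((n+1)(n+2)) * a_n; check: a_0 = 2, a_1 = 2, a_2 = 1, a_3 = 1/3, a_4 = 1/12, a_5 = 1/60


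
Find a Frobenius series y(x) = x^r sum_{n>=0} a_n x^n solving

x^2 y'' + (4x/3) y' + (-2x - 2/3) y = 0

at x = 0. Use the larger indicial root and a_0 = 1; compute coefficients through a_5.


Write in Frobenius form y'' + (p(x)/x) y' + (q(x)/x^2) y = 0:
  p(x) = 4/3,  q(x) = -2x - 2/3.
Indicial equation: r(r-1) + (4/3) r + (-2/3) = 0 -> roots r_1 = 2/3, r_2 = -1.
Take r = r_1 = 2/3. Let y(x) = x^r sum_{n>=0} a_n x^n with a_0 = 1.
Substitute y = x^r sum a_n x^n and match x^{r+n}. The recurrence is
  D(n) a_n - 2 a_{n-1} = 0,  where D(n) = (r+n)(r+n-1) + (4/3)(r+n) + (-2/3).
  a_n = 2 / D(n) * a_{n-1}.
Since the indicial polynomial factors as (r - r_1)(r - r_2), D(n) = (r_1 + n - r_1)(r_1 + n - r_2) = n(n + 5/3).
Evaluating step by step (a_0 = 1):
  n = 1: D(1) = 1(1 + 5/3) = 8/3; numerator = 2(1) = 2; a_1 = (2)/(8/3) = 3/4
  n = 2: D(2) = 2(2 + 5/3) = 22/3; numerator = 2(3/4) = 3/2; a_2 = (3/2)/(22/3) = 9/44
  n = 3: D(3) = 3(3 + 5/3) = 14; numerator = 2(9/44) = 9/22; a_3 = (9/22)/(14) = 9/308
  n = 4: D(4) = 4(4 + 5/3) = 68/3; numerator = 2(9/308) = 9/154; a_4 = (9/154)/(68/3) = 27/10472
  n = 5: D(5) = 5(5 + 5/3) = 100/3; numerator = 2(27/10472) = 27/5236; a_5 = (27/5236)/(100/3) = 81/523600

r = 2/3; a_0 = 1; a_1 = 3/4; a_2 = 9/44; a_3 = 9/308; a_4 = 27/10472; a_5 = 81/523600


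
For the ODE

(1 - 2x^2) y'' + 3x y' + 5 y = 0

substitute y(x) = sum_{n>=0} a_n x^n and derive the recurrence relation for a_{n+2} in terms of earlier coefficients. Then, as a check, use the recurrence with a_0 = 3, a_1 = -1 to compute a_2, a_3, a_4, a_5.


Substitute y = sum_n a_n x^n.
(1 - 2 x^2) y'' contributes (n+2)(n+1) a_{n+2} - 2 n(n-1) a_n at x^n.
3 x y'(x) contributes 3 n a_n at x^n.
5 y(x) contributes 5 a_n at x^n.
Matching x^n: (n+2)(n+1) a_{n+2} + (-2 n(n-1) + 3 n + 5) a_n = 0.
Thus a_{n+2} = (2 n(n-1) - 3 n - 5) / ((n+1)(n+2)) * a_n.

Check with a_0 = 3, a_1 = -1 (apply the recurrence for n = 0, 1, 2, 3): a_0 = 3, a_1 = -1, a_2 = -15/2, a_3 = 4/3, a_4 = 35/8, a_5 = -2/15.

a_(n+2) = (2 n(n-1) - 3 n - 5) / ((n+1)(n+2)) * a_n; check: a_0 = 3, a_1 = -1, a_2 = -15/2, a_3 = 4/3, a_4 = 35/8, a_5 = -2/15


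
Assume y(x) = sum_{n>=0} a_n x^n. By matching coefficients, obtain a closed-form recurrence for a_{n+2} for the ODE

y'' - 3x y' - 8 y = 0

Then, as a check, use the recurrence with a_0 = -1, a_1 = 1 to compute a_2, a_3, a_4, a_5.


Substitute y = sum_n a_n x^n.
y''(x) has coefficient (n+2)(n+1) a_{n+2} at x^n;
-3 x y'(x) has coefficient -3 n a_n at x^n (shift);
-8 y(x) has coefficient -8 a_n at x^n.
Matching x^n: (n+2)(n+1) a_{n+2} + (-3n - 8) a_n = 0.
Thus a_{n+2} = (3n + 8) / ((n+1)(n+2)) * a_n.

Check with a_0 = -1, a_1 = 1 (apply the recurrence for n = 0, 1, 2, 3): a_0 = -1, a_1 = 1, a_2 = -4, a_3 = 11/6, a_4 = -14/3, a_5 = 187/120.

a_(n+2) = (3n + 8) / ((n+1)(n+2)) * a_n; check: a_0 = -1, a_1 = 1, a_2 = -4, a_3 = 11/6, a_4 = -14/3, a_5 = 187/120


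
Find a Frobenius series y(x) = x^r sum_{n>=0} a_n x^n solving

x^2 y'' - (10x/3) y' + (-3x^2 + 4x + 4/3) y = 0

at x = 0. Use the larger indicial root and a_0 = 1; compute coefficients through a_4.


Write in Frobenius form y'' + (p(x)/x) y' + (q(x)/x^2) y = 0:
  p(x) = -10/3,  q(x) = -3x^2 + 4x + 4/3.
Indicial equation: r(r-1) + (-10/3) r + (4/3) = 0 -> roots r_1 = 4, r_2 = 1/3.
Take r = r_1 = 4. Let y(x) = x^r sum_{n>=0} a_n x^n with a_0 = 1.
Substitute y = x^r sum a_n x^n and match x^{r+n}. The recurrence is
  D(n) a_n + 4 a_{n-1} - 3 a_{n-2} = 0,  where D(n) = (r+n)(r+n-1) + (-10/3)(r+n) + (4/3).
  a_n = [-4 a_{n-1} + 3 a_{n-2}] / D(n).
Since the indicial polynomial factors as (r - r_1)(r - r_2), D(n) = (r_1 + n - r_1)(r_1 + n - r_2) = n(n + 11/3).
Evaluating step by step (a_0 = 1):
  n = 1: D(1) = 1(1 + 11/3) = 14/3; numerator = -4(1) = -4; a_1 = (-4)/(14/3) = -6/7
  n = 2: D(2) = 2(2 + 11/3) = 34/3; numerator = -4(-6/7) + 3(1) = 45/7; a_2 = (45/7)/(34/3) = 135/238
  n = 3: D(3) = 3(3 + 11/3) = 20; numerator = -4(135/238) + 3(-6/7) = -576/119; a_3 = (-576/119)/(20) = -144/595
  n = 4: D(4) = 4(4 + 11/3) = 92/3; numerator = -4(-144/595) + 3(135/238) = 3177/1190; a_4 = (3177/1190)/(92/3) = 9531/109480

r = 4; a_0 = 1; a_1 = -6/7; a_2 = 135/238; a_3 = -144/595; a_4 = 9531/109480


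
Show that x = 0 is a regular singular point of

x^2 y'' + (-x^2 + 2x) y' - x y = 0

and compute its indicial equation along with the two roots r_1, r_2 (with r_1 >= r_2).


Divide by x^2 to reach normal form y'' + P_1(x) y' + P_2(x) y = 0 with P_1(x) = -1 + 2/x and P_2(x) = -1/x.
x = 0 is a singular point because the y'-coefficient -1 + 2/x has a pole at x = 0 and the y-coefficient -1/x has a pole at x = 0.
It is a regular singular point because x P_1(x) = p(x) = 2 - x and x^2 P_2(x) = q(x) = -x are polynomials, hence analytic at x = 0.
p(0) = 2,  q(0) = 0.
Indicial equation: r(r-1) + p(0) r + q(0) = 0, i.e. r^2 + (p(0) - 1) r + q(0) = 0, i.e. r^2 + 1 r = 0.
Discriminant: (1)^2 - 4(0) = 1, so r = (-1 ± 1)/2.
Solving: r_1 = 0, r_2 = -1.

indicial: r^2 + 1 r = 0; roots r_1 = 0, r_2 = -1


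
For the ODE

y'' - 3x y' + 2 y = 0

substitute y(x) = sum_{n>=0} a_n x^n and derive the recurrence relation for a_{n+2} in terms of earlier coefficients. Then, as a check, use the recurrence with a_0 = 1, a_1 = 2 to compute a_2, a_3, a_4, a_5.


Substitute y = sum_n a_n x^n.
y''(x) has coefficient (n+2)(n+1) a_{n+2} at x^n;
-3 x y'(x) has coefficient -3 n a_n at x^n (shift);
2 y(x) has coefficient 2 a_n at x^n.
Matching x^n: (n+2)(n+1) a_{n+2} + (-3n + 2) a_n = 0.
Thus a_{n+2} = (3n - 2) / ((n+1)(n+2)) * a_n.

Check with a_0 = 1, a_1 = 2 (apply the recurrence for n = 0, 1, 2, 3): a_0 = 1, a_1 = 2, a_2 = -1, a_3 = 1/3, a_4 = -1/3, a_5 = 7/60.

a_(n+2) = (3n - 2) / ((n+1)(n+2)) * a_n; check: a_0 = 1, a_1 = 2, a_2 = -1, a_3 = 1/3, a_4 = -1/3, a_5 = 7/60


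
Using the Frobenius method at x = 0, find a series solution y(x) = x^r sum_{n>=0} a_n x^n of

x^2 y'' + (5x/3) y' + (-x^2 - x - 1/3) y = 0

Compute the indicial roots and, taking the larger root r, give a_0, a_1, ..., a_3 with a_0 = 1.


Write in Frobenius form y'' + (p(x)/x) y' + (q(x)/x^2) y = 0:
  p(x) = 5/3,  q(x) = -x^2 - x - 1/3.
Indicial equation: r(r-1) + (5/3) r + (-1/3) = 0 -> roots r_1 = 1/3, r_2 = -1.
Take r = r_1 = 1/3. Let y(x) = x^r sum_{n>=0} a_n x^n with a_0 = 1.
Substitute y = x^r sum a_n x^n and match x^{r+n}. The recurrence is
  D(n) a_n - 1 a_{n-1} - 1 a_{n-2} = 0,  where D(n) = (r+n)(r+n-1) + (5/3)(r+n) + (-1/3).
  a_n = [1 a_{n-1} + 1 a_{n-2}] / D(n).
Since the indicial polynomial factors as (r - r_1)(r - r_2), D(n) = (r_1 + n - r_1)(r_1 + n - r_2) = n(n + 4/3).
Evaluating step by step (a_0 = 1):
  n = 1: D(1) = 1(1 + 4/3) = 7/3; numerator = 1(1) = 1; a_1 = (1)/(7/3) = 3/7
  n = 2: D(2) = 2(2 + 4/3) = 20/3; numerator = 1(3/7) + 1(1) = 10/7; a_2 = (10/7)/(20/3) = 3/14
  n = 3: D(3) = 3(3 + 4/3) = 13; numerator = 1(3/14) + 1(3/7) = 9/14; a_3 = (9/14)/(13) = 9/182

r = 1/3; a_0 = 1; a_1 = 3/7; a_2 = 3/14; a_3 = 9/182


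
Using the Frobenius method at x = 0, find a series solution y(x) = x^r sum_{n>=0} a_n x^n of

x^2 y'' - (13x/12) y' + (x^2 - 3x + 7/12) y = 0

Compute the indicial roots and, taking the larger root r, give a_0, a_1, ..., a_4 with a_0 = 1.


Write in Frobenius form y'' + (p(x)/x) y' + (q(x)/x^2) y = 0:
  p(x) = -13/12,  q(x) = x^2 - 3x + 7/12.
Indicial equation: r(r-1) + (-13/12) r + (7/12) = 0 -> roots r_1 = 7/4, r_2 = 1/3.
Take r = r_1 = 7/4. Let y(x) = x^r sum_{n>=0} a_n x^n with a_0 = 1.
Substitute y = x^r sum a_n x^n and match x^{r+n}. The recurrence is
  D(n) a_n - 3 a_{n-1} + 1 a_{n-2} = 0,  where D(n) = (r+n)(r+n-1) + (-13/12)(r+n) + (7/12).
  a_n = [3 a_{n-1} - 1 a_{n-2}] / D(n).
Since the indicial polynomial factors as (r - r_1)(r - r_2), D(n) = (r_1 + n - r_1)(r_1 + n - r_2) = n(n + 17/12).
Evaluating step by step (a_0 = 1):
  n = 1: D(1) = 1(1 + 17/12) = 29/12; numerator = 3(1) = 3; a_1 = (3)/(29/12) = 36/29
  n = 2: D(2) = 2(2 + 17/12) = 41/6; numerator = 3(36/29) - 1(1) = 79/29; a_2 = (79/29)/(41/6) = 474/1189
  n = 3: D(3) = 3(3 + 17/12) = 53/4; numerator = 3(474/1189) - 1(36/29) = -54/1189; a_3 = (-54/1189)/(53/4) = -216/63017
  n = 4: D(4) = 4(4 + 17/12) = 65/3; numerator = 3(-216/63017) - 1(474/1189) = -25770/63017; a_4 = (-25770/63017)/(65/3) = -15462/819221

r = 7/4; a_0 = 1; a_1 = 36/29; a_2 = 474/1189; a_3 = -216/63017; a_4 = -15462/819221


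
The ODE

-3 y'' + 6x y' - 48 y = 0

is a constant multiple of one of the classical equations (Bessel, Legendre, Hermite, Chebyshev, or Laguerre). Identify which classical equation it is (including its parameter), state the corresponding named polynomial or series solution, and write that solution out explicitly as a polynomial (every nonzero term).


All three coefficients share the factor -3; dividing through by -3 gives  y'' - 2x y' + 16 y = 0.
This matches the Hermite equation y'' - 2x y' + 2n y = 0 with 2n = 16, so n = 8; the polynomial solution is H_8(x).
With y = sum_k a_k x^k, matching x^k gives (k+2)(k+1) a_{k+2} = 2(k - n) a_k = 2(k - 8) a_k. The right side vanishes at k = 8, so the series with the parity of 8 terminates at degree 8.
Standard normalization: leading coefficient of H_n is 2^n, so a_8 = 2^8 = 256. Work downward with a_k = (k+1)(k+2) a_{k+2} / (2(k - n)):
  a_6 = (7)(8)(256) / (2(6 - 8)) = 14336/(-4) = -3584
  a_4 = (5)(6)(-3584) / (2(4 - 8)) = -107520/(-8) = 13440
  a_2 = (3)(4)(13440) / (2(2 - 8)) = 161280/(-12) = -13440
  a_0 = (1)(2)(-13440) / (2(0 - 8)) = -26880/(-16) = 1680
Hence H_8(x) = 256 x^8 - 3584 x^6 + 13440 x^4 - 13440 x^2 + 1680.

H_8(x); series = 256 x^8 - 3584 x^6 + 13440 x^4 - 13440 x^2 + 1680


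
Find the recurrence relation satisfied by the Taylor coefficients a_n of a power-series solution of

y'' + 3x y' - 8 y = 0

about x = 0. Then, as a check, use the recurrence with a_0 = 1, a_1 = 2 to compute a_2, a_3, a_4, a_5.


Substitute y = sum_n a_n x^n.
y''(x) has coefficient (n+2)(n+1) a_{n+2} at x^n;
3 x y'(x) has coefficient 3 n a_n at x^n (shift);
-8 y(x) has coefficient -8 a_n at x^n.
Matching x^n: (n+2)(n+1) a_{n+2} + (3n - 8) a_n = 0.
Thus a_{n+2} = (-3n + 8) / ((n+1)(n+2)) * a_n.

Check with a_0 = 1, a_1 = 2 (apply the recurrence for n = 0, 1, 2, 3): a_0 = 1, a_1 = 2, a_2 = 4, a_3 = 5/3, a_4 = 2/3, a_5 = -1/12.

a_(n+2) = (-3n + 8) / ((n+1)(n+2)) * a_n; check: a_0 = 1, a_1 = 2, a_2 = 4, a_3 = 5/3, a_4 = 2/3, a_5 = -1/12


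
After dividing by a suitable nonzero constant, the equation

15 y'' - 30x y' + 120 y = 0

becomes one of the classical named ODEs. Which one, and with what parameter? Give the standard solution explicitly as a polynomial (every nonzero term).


All three coefficients share the factor 15; dividing through by 15 gives  y'' - 2x y' + 8 y = 0.
This matches the Hermite equation y'' - 2x y' + 2n y = 0 with 2n = 8, so n = 4; the polynomial solution is H_4(x).
With y = sum_k a_k x^k, matching x^k gives (k+2)(k+1) a_{k+2} = 2(k - n) a_k = 2(k - 4) a_k. The right side vanishes at k = 4, so the series with the parity of 4 terminates at degree 4.
Standard normalization: leading coefficient of H_n is 2^n, so a_4 = 2^4 = 16. Work downward with a_k = (k+1)(k+2) a_{k+2} / (2(k - n)):
  a_2 = (3)(4)(16) / (2(2 - 4)) = 192/(-4) = -48
  a_0 = (1)(2)(-48) / (2(0 - 4)) = -96/(-8) = 12
Hence H_4(x) = 16 x^4 - 48 x^2 + 12.

H_4(x); series = 16 x^4 - 48 x^2 + 12


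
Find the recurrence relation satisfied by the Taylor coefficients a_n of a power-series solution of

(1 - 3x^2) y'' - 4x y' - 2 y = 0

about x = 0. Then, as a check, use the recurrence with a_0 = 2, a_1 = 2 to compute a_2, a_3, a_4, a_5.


Substitute y = sum_n a_n x^n.
(1 - 3 x^2) y'' contributes (n+2)(n+1) a_{n+2} - 3 n(n-1) a_n at x^n.
-4 x y'(x) contributes -4 n a_n at x^n.
-2 y(x) contributes -2 a_n at x^n.
Matching x^n: (n+2)(n+1) a_{n+2} + (-3 n(n-1) - 4 n - 2) a_n = 0.
Thus a_{n+2} = (3 n(n-1) + 4 n + 2) / ((n+1)(n+2)) * a_n.

Check with a_0 = 2, a_1 = 2 (apply the recurrence for n = 0, 1, 2, 3): a_0 = 2, a_1 = 2, a_2 = 2, a_3 = 2, a_4 = 8/3, a_5 = 16/5.

a_(n+2) = (3 n(n-1) + 4 n + 2) / ((n+1)(n+2)) * a_n; check: a_0 = 2, a_1 = 2, a_2 = 2, a_3 = 2, a_4 = 8/3, a_5 = 16/5


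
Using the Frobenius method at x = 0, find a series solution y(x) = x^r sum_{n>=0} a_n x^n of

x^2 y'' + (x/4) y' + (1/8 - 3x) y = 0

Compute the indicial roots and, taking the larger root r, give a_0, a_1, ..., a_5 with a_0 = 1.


Write in Frobenius form y'' + (p(x)/x) y' + (q(x)/x^2) y = 0:
  p(x) = 1/4,  q(x) = 1/8 - 3x.
Indicial equation: r(r-1) + (1/4) r + (1/8) = 0 -> roots r_1 = 1/2, r_2 = 1/4.
Take r = r_1 = 1/2. Let y(x) = x^r sum_{n>=0} a_n x^n with a_0 = 1.
Substitute y = x^r sum a_n x^n and match x^{r+n}. The recurrence is
  D(n) a_n - 3 a_{n-1} = 0,  where D(n) = (r+n)(r+n-1) + (1/4)(r+n) + (1/8).
  a_n = 3 / D(n) * a_{n-1}.
Since the indicial polynomial factors as (r - r_1)(r - r_2), D(n) = (r_1 + n - r_1)(r_1 + n - r_2) = n(n + 1/4).
Evaluating step by step (a_0 = 1):
  n = 1: D(1) = 1(1 + 1/4) = 5/4; numerator = 3(1) = 3; a_1 = (3)/(5/4) = 12/5
  n = 2: D(2) = 2(2 + 1/4) = 9/2; numerator = 3(12/5) = 36/5; a_2 = (36/5)/(9/2) = 8/5
  n = 3: D(3) = 3(3 + 1/4) = 39/4; numerator = 3(8/5) = 24/5; a_3 = (24/5)/(39/4) = 32/65
  n = 4: D(4) = 4(4 + 1/4) = 17; numerator = 3(32/65) = 96/65; a_4 = (96/65)/(17) = 96/1105
  n = 5: D(5) = 5(5 + 1/4) = 105/4; numerator = 3(96/1105) = 288/1105; a_5 = (288/1105)/(105/4) = 384/38675

r = 1/2; a_0 = 1; a_1 = 12/5; a_2 = 8/5; a_3 = 32/65; a_4 = 96/1105; a_5 = 384/38675


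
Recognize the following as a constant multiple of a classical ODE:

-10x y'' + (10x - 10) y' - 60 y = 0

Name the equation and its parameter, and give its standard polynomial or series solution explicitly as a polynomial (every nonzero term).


All three coefficients share the factor -10; dividing through by -10 gives  x y'' + (1 - x) y' + 6 y = 0.
This matches the Laguerre equation x y'' + (1 - x) y' + n y = 0 with n = 6; the polynomial solution is L_6(x).
With y = sum_k a_k x^k, matching x^k gives (k+1)k a_{k+1} + (k+1) a_{k+1} - k a_k + n a_k = 0, i.e. (k+1)^2 a_{k+1} = (k - n) a_k = (k - 6) a_k. The right side vanishes at k = 6, so the series terminates at degree 6.
Standard normalization L_n(0) = 1 gives a_0 = 1. Work upward with a_{k+1} = (k - 6) a_k / (k+1)^2:
  a_1 = (0 - 6)(1) / 1^2 = -6/1 = -6
  a_2 = (1 - 6)(-6) / 2^2 = 30/4 = 15/2
  a_3 = (2 - 6)(15/2) / 3^2 = -30/9 = -10/3
  a_4 = (3 - 6)(-10/3) / 4^2 = 10/16 = 5/8
  a_5 = (4 - 6)(5/8) / 5^2 = (-5/4)/25 = -1/20
  a_6 = (5 - 6)(-1/20) / 6^2 = (1/20)/36 = 1/720
Hence L_6(x) = x^6/720 - x^5/20 + 5 x^4/8 - 10 x^3/3 + 15 x^2/2 - 6 x + 1.

L_6(x); series = x^6/720 - x^5/20 + 5 x^4/8 - 10 x^3/3 + 15 x^2/2 - 6 x + 1


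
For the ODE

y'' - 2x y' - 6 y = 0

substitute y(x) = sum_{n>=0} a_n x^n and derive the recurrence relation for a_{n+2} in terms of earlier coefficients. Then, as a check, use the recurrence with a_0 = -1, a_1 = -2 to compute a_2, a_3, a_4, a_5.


Substitute y = sum_n a_n x^n.
y''(x) has coefficient (n+2)(n+1) a_{n+2} at x^n;
-2 x y'(x) has coefficient -2 n a_n at x^n (shift);
-6 y(x) has coefficient -6 a_n at x^n.
Matching x^n: (n+2)(n+1) a_{n+2} + (-2n - 6) a_n = 0.
Thus a_{n+2} = (2n + 6) / ((n+1)(n+2)) * a_n.

Check with a_0 = -1, a_1 = -2 (apply the recurrence for n = 0, 1, 2, 3): a_0 = -1, a_1 = -2, a_2 = -3, a_3 = -8/3, a_4 = -5/2, a_5 = -8/5.

a_(n+2) = (2n + 6) / ((n+1)(n+2)) * a_n; check: a_0 = -1, a_1 = -2, a_2 = -3, a_3 = -8/3, a_4 = -5/2, a_5 = -8/5


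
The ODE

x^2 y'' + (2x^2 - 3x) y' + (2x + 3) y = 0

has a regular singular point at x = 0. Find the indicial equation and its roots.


Divide by x^2 to reach normal form y'' + P_1(x) y' + P_2(x) y = 0 with P_1(x) = 2 - 3/x and P_2(x) = 2/x + 3/x^2.
x = 0 is a singular point because the y'-coefficient 2 - 3/x has a pole at x = 0 and the y-coefficient 2/x + 3/x^2 has a pole at x = 0.
It is a regular singular point because x P_1(x) = p(x) = 2x - 3 and x^2 P_2(x) = q(x) = 2x + 3 are polynomials, hence analytic at x = 0.
p(0) = -3,  q(0) = 3.
Indicial equation: r(r-1) + p(0) r + q(0) = 0, i.e. r^2 + (p(0) - 1) r + q(0) = 0, i.e. r^2 - 4 r + 3 = 0.
Discriminant: (-4)^2 - 4(3) = 4, so r = (4 ± 2)/2.
Solving: r_1 = 3, r_2 = 1.

indicial: r^2 - 4 r + 3 = 0; roots r_1 = 3, r_2 = 1


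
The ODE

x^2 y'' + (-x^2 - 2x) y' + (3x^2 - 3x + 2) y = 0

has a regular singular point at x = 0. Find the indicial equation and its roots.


Divide by x^2 to reach normal form y'' + P_1(x) y' + P_2(x) y = 0 with P_1(x) = -1 - 2/x and P_2(x) = 3 - 3/x + 2/x^2.
x = 0 is a singular point because the y'-coefficient -1 - 2/x has a pole at x = 0 and the y-coefficient 3 - 3/x + 2/x^2 has a pole at x = 0.
It is a regular singular point because x P_1(x) = p(x) = -x - 2 and x^2 P_2(x) = q(x) = 3x^2 - 3x + 2 are polynomials, hence analytic at x = 0.
p(0) = -2,  q(0) = 2.
Indicial equation: r(r-1) + p(0) r + q(0) = 0, i.e. r^2 + (p(0) - 1) r + q(0) = 0, i.e. r^2 - 3 r + 2 = 0.
Discriminant: (-3)^2 - 4(2) = 1, so r = (3 ± 1)/2.
Solving: r_1 = 2, r_2 = 1.

indicial: r^2 - 3 r + 2 = 0; roots r_1 = 2, r_2 = 1
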